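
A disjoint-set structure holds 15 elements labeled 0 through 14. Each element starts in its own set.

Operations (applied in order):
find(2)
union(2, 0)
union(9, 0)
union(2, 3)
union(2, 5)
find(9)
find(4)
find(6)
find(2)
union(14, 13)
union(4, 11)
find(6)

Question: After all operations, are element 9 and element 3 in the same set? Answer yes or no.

Answer: yes

Derivation:
Step 1: find(2) -> no change; set of 2 is {2}
Step 2: union(2, 0) -> merged; set of 2 now {0, 2}
Step 3: union(9, 0) -> merged; set of 9 now {0, 2, 9}
Step 4: union(2, 3) -> merged; set of 2 now {0, 2, 3, 9}
Step 5: union(2, 5) -> merged; set of 2 now {0, 2, 3, 5, 9}
Step 6: find(9) -> no change; set of 9 is {0, 2, 3, 5, 9}
Step 7: find(4) -> no change; set of 4 is {4}
Step 8: find(6) -> no change; set of 6 is {6}
Step 9: find(2) -> no change; set of 2 is {0, 2, 3, 5, 9}
Step 10: union(14, 13) -> merged; set of 14 now {13, 14}
Step 11: union(4, 11) -> merged; set of 4 now {4, 11}
Step 12: find(6) -> no change; set of 6 is {6}
Set of 9: {0, 2, 3, 5, 9}; 3 is a member.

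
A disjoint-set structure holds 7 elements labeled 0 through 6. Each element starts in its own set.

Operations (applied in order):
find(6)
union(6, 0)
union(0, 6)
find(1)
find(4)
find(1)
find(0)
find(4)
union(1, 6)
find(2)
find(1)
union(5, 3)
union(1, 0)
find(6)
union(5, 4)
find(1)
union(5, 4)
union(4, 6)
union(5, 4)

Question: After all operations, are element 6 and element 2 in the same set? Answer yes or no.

Answer: no

Derivation:
Step 1: find(6) -> no change; set of 6 is {6}
Step 2: union(6, 0) -> merged; set of 6 now {0, 6}
Step 3: union(0, 6) -> already same set; set of 0 now {0, 6}
Step 4: find(1) -> no change; set of 1 is {1}
Step 5: find(4) -> no change; set of 4 is {4}
Step 6: find(1) -> no change; set of 1 is {1}
Step 7: find(0) -> no change; set of 0 is {0, 6}
Step 8: find(4) -> no change; set of 4 is {4}
Step 9: union(1, 6) -> merged; set of 1 now {0, 1, 6}
Step 10: find(2) -> no change; set of 2 is {2}
Step 11: find(1) -> no change; set of 1 is {0, 1, 6}
Step 12: union(5, 3) -> merged; set of 5 now {3, 5}
Step 13: union(1, 0) -> already same set; set of 1 now {0, 1, 6}
Step 14: find(6) -> no change; set of 6 is {0, 1, 6}
Step 15: union(5, 4) -> merged; set of 5 now {3, 4, 5}
Step 16: find(1) -> no change; set of 1 is {0, 1, 6}
Step 17: union(5, 4) -> already same set; set of 5 now {3, 4, 5}
Step 18: union(4, 6) -> merged; set of 4 now {0, 1, 3, 4, 5, 6}
Step 19: union(5, 4) -> already same set; set of 5 now {0, 1, 3, 4, 5, 6}
Set of 6: {0, 1, 3, 4, 5, 6}; 2 is not a member.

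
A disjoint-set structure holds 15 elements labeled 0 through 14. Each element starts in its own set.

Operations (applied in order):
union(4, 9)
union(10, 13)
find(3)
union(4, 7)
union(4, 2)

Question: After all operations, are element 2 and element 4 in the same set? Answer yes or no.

Answer: yes

Derivation:
Step 1: union(4, 9) -> merged; set of 4 now {4, 9}
Step 2: union(10, 13) -> merged; set of 10 now {10, 13}
Step 3: find(3) -> no change; set of 3 is {3}
Step 4: union(4, 7) -> merged; set of 4 now {4, 7, 9}
Step 5: union(4, 2) -> merged; set of 4 now {2, 4, 7, 9}
Set of 2: {2, 4, 7, 9}; 4 is a member.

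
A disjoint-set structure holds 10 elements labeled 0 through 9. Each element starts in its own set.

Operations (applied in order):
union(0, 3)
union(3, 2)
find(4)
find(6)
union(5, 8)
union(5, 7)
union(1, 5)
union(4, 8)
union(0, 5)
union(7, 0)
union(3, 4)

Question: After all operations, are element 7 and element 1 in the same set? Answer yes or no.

Step 1: union(0, 3) -> merged; set of 0 now {0, 3}
Step 2: union(3, 2) -> merged; set of 3 now {0, 2, 3}
Step 3: find(4) -> no change; set of 4 is {4}
Step 4: find(6) -> no change; set of 6 is {6}
Step 5: union(5, 8) -> merged; set of 5 now {5, 8}
Step 6: union(5, 7) -> merged; set of 5 now {5, 7, 8}
Step 7: union(1, 5) -> merged; set of 1 now {1, 5, 7, 8}
Step 8: union(4, 8) -> merged; set of 4 now {1, 4, 5, 7, 8}
Step 9: union(0, 5) -> merged; set of 0 now {0, 1, 2, 3, 4, 5, 7, 8}
Step 10: union(7, 0) -> already same set; set of 7 now {0, 1, 2, 3, 4, 5, 7, 8}
Step 11: union(3, 4) -> already same set; set of 3 now {0, 1, 2, 3, 4, 5, 7, 8}
Set of 7: {0, 1, 2, 3, 4, 5, 7, 8}; 1 is a member.

Answer: yes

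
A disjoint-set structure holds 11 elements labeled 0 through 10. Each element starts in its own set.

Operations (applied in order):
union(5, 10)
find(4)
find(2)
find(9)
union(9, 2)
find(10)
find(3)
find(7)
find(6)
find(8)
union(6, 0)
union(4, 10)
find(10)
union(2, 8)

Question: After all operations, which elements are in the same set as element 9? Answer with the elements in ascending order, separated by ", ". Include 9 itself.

Answer: 2, 8, 9

Derivation:
Step 1: union(5, 10) -> merged; set of 5 now {5, 10}
Step 2: find(4) -> no change; set of 4 is {4}
Step 3: find(2) -> no change; set of 2 is {2}
Step 4: find(9) -> no change; set of 9 is {9}
Step 5: union(9, 2) -> merged; set of 9 now {2, 9}
Step 6: find(10) -> no change; set of 10 is {5, 10}
Step 7: find(3) -> no change; set of 3 is {3}
Step 8: find(7) -> no change; set of 7 is {7}
Step 9: find(6) -> no change; set of 6 is {6}
Step 10: find(8) -> no change; set of 8 is {8}
Step 11: union(6, 0) -> merged; set of 6 now {0, 6}
Step 12: union(4, 10) -> merged; set of 4 now {4, 5, 10}
Step 13: find(10) -> no change; set of 10 is {4, 5, 10}
Step 14: union(2, 8) -> merged; set of 2 now {2, 8, 9}
Component of 9: {2, 8, 9}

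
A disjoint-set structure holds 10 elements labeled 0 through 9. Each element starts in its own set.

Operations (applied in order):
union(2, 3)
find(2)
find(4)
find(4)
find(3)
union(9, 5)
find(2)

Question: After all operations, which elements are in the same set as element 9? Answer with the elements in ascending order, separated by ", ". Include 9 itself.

Answer: 5, 9

Derivation:
Step 1: union(2, 3) -> merged; set of 2 now {2, 3}
Step 2: find(2) -> no change; set of 2 is {2, 3}
Step 3: find(4) -> no change; set of 4 is {4}
Step 4: find(4) -> no change; set of 4 is {4}
Step 5: find(3) -> no change; set of 3 is {2, 3}
Step 6: union(9, 5) -> merged; set of 9 now {5, 9}
Step 7: find(2) -> no change; set of 2 is {2, 3}
Component of 9: {5, 9}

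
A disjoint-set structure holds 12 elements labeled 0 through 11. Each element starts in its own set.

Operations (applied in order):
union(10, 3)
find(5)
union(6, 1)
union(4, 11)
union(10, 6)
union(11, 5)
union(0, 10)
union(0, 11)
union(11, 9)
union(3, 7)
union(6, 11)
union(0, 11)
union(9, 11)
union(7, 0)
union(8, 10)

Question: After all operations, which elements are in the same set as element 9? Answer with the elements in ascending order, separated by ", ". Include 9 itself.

Step 1: union(10, 3) -> merged; set of 10 now {3, 10}
Step 2: find(5) -> no change; set of 5 is {5}
Step 3: union(6, 1) -> merged; set of 6 now {1, 6}
Step 4: union(4, 11) -> merged; set of 4 now {4, 11}
Step 5: union(10, 6) -> merged; set of 10 now {1, 3, 6, 10}
Step 6: union(11, 5) -> merged; set of 11 now {4, 5, 11}
Step 7: union(0, 10) -> merged; set of 0 now {0, 1, 3, 6, 10}
Step 8: union(0, 11) -> merged; set of 0 now {0, 1, 3, 4, 5, 6, 10, 11}
Step 9: union(11, 9) -> merged; set of 11 now {0, 1, 3, 4, 5, 6, 9, 10, 11}
Step 10: union(3, 7) -> merged; set of 3 now {0, 1, 3, 4, 5, 6, 7, 9, 10, 11}
Step 11: union(6, 11) -> already same set; set of 6 now {0, 1, 3, 4, 5, 6, 7, 9, 10, 11}
Step 12: union(0, 11) -> already same set; set of 0 now {0, 1, 3, 4, 5, 6, 7, 9, 10, 11}
Step 13: union(9, 11) -> already same set; set of 9 now {0, 1, 3, 4, 5, 6, 7, 9, 10, 11}
Step 14: union(7, 0) -> already same set; set of 7 now {0, 1, 3, 4, 5, 6, 7, 9, 10, 11}
Step 15: union(8, 10) -> merged; set of 8 now {0, 1, 3, 4, 5, 6, 7, 8, 9, 10, 11}
Component of 9: {0, 1, 3, 4, 5, 6, 7, 8, 9, 10, 11}

Answer: 0, 1, 3, 4, 5, 6, 7, 8, 9, 10, 11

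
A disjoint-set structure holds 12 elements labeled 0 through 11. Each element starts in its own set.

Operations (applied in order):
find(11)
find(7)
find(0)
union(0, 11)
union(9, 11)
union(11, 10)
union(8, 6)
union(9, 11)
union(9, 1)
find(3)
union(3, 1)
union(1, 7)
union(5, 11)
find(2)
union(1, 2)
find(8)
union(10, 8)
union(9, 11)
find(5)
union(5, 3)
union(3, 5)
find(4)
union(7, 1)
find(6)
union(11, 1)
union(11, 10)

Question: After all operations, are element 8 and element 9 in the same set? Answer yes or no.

Answer: yes

Derivation:
Step 1: find(11) -> no change; set of 11 is {11}
Step 2: find(7) -> no change; set of 7 is {7}
Step 3: find(0) -> no change; set of 0 is {0}
Step 4: union(0, 11) -> merged; set of 0 now {0, 11}
Step 5: union(9, 11) -> merged; set of 9 now {0, 9, 11}
Step 6: union(11, 10) -> merged; set of 11 now {0, 9, 10, 11}
Step 7: union(8, 6) -> merged; set of 8 now {6, 8}
Step 8: union(9, 11) -> already same set; set of 9 now {0, 9, 10, 11}
Step 9: union(9, 1) -> merged; set of 9 now {0, 1, 9, 10, 11}
Step 10: find(3) -> no change; set of 3 is {3}
Step 11: union(3, 1) -> merged; set of 3 now {0, 1, 3, 9, 10, 11}
Step 12: union(1, 7) -> merged; set of 1 now {0, 1, 3, 7, 9, 10, 11}
Step 13: union(5, 11) -> merged; set of 5 now {0, 1, 3, 5, 7, 9, 10, 11}
Step 14: find(2) -> no change; set of 2 is {2}
Step 15: union(1, 2) -> merged; set of 1 now {0, 1, 2, 3, 5, 7, 9, 10, 11}
Step 16: find(8) -> no change; set of 8 is {6, 8}
Step 17: union(10, 8) -> merged; set of 10 now {0, 1, 2, 3, 5, 6, 7, 8, 9, 10, 11}
Step 18: union(9, 11) -> already same set; set of 9 now {0, 1, 2, 3, 5, 6, 7, 8, 9, 10, 11}
Step 19: find(5) -> no change; set of 5 is {0, 1, 2, 3, 5, 6, 7, 8, 9, 10, 11}
Step 20: union(5, 3) -> already same set; set of 5 now {0, 1, 2, 3, 5, 6, 7, 8, 9, 10, 11}
Step 21: union(3, 5) -> already same set; set of 3 now {0, 1, 2, 3, 5, 6, 7, 8, 9, 10, 11}
Step 22: find(4) -> no change; set of 4 is {4}
Step 23: union(7, 1) -> already same set; set of 7 now {0, 1, 2, 3, 5, 6, 7, 8, 9, 10, 11}
Step 24: find(6) -> no change; set of 6 is {0, 1, 2, 3, 5, 6, 7, 8, 9, 10, 11}
Step 25: union(11, 1) -> already same set; set of 11 now {0, 1, 2, 3, 5, 6, 7, 8, 9, 10, 11}
Step 26: union(11, 10) -> already same set; set of 11 now {0, 1, 2, 3, 5, 6, 7, 8, 9, 10, 11}
Set of 8: {0, 1, 2, 3, 5, 6, 7, 8, 9, 10, 11}; 9 is a member.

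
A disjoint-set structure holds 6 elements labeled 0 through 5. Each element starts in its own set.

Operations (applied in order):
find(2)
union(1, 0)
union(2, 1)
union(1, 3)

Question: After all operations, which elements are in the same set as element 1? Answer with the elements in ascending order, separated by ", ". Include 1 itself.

Answer: 0, 1, 2, 3

Derivation:
Step 1: find(2) -> no change; set of 2 is {2}
Step 2: union(1, 0) -> merged; set of 1 now {0, 1}
Step 3: union(2, 1) -> merged; set of 2 now {0, 1, 2}
Step 4: union(1, 3) -> merged; set of 1 now {0, 1, 2, 3}
Component of 1: {0, 1, 2, 3}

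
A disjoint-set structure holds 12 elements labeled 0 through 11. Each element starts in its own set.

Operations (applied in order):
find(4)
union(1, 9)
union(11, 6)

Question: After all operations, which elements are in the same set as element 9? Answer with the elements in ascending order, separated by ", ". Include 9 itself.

Answer: 1, 9

Derivation:
Step 1: find(4) -> no change; set of 4 is {4}
Step 2: union(1, 9) -> merged; set of 1 now {1, 9}
Step 3: union(11, 6) -> merged; set of 11 now {6, 11}
Component of 9: {1, 9}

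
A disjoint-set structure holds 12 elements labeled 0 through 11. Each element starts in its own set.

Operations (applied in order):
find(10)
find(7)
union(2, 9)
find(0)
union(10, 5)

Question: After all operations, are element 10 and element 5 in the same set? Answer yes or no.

Answer: yes

Derivation:
Step 1: find(10) -> no change; set of 10 is {10}
Step 2: find(7) -> no change; set of 7 is {7}
Step 3: union(2, 9) -> merged; set of 2 now {2, 9}
Step 4: find(0) -> no change; set of 0 is {0}
Step 5: union(10, 5) -> merged; set of 10 now {5, 10}
Set of 10: {5, 10}; 5 is a member.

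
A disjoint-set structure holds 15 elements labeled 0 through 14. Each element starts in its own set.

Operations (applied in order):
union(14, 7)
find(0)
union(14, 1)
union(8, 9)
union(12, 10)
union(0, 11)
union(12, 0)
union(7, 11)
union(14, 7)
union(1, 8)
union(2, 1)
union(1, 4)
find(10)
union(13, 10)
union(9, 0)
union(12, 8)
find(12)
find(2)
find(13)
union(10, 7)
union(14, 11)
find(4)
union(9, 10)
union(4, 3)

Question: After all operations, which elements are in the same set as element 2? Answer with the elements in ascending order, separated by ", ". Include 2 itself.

Answer: 0, 1, 2, 3, 4, 7, 8, 9, 10, 11, 12, 13, 14

Derivation:
Step 1: union(14, 7) -> merged; set of 14 now {7, 14}
Step 2: find(0) -> no change; set of 0 is {0}
Step 3: union(14, 1) -> merged; set of 14 now {1, 7, 14}
Step 4: union(8, 9) -> merged; set of 8 now {8, 9}
Step 5: union(12, 10) -> merged; set of 12 now {10, 12}
Step 6: union(0, 11) -> merged; set of 0 now {0, 11}
Step 7: union(12, 0) -> merged; set of 12 now {0, 10, 11, 12}
Step 8: union(7, 11) -> merged; set of 7 now {0, 1, 7, 10, 11, 12, 14}
Step 9: union(14, 7) -> already same set; set of 14 now {0, 1, 7, 10, 11, 12, 14}
Step 10: union(1, 8) -> merged; set of 1 now {0, 1, 7, 8, 9, 10, 11, 12, 14}
Step 11: union(2, 1) -> merged; set of 2 now {0, 1, 2, 7, 8, 9, 10, 11, 12, 14}
Step 12: union(1, 4) -> merged; set of 1 now {0, 1, 2, 4, 7, 8, 9, 10, 11, 12, 14}
Step 13: find(10) -> no change; set of 10 is {0, 1, 2, 4, 7, 8, 9, 10, 11, 12, 14}
Step 14: union(13, 10) -> merged; set of 13 now {0, 1, 2, 4, 7, 8, 9, 10, 11, 12, 13, 14}
Step 15: union(9, 0) -> already same set; set of 9 now {0, 1, 2, 4, 7, 8, 9, 10, 11, 12, 13, 14}
Step 16: union(12, 8) -> already same set; set of 12 now {0, 1, 2, 4, 7, 8, 9, 10, 11, 12, 13, 14}
Step 17: find(12) -> no change; set of 12 is {0, 1, 2, 4, 7, 8, 9, 10, 11, 12, 13, 14}
Step 18: find(2) -> no change; set of 2 is {0, 1, 2, 4, 7, 8, 9, 10, 11, 12, 13, 14}
Step 19: find(13) -> no change; set of 13 is {0, 1, 2, 4, 7, 8, 9, 10, 11, 12, 13, 14}
Step 20: union(10, 7) -> already same set; set of 10 now {0, 1, 2, 4, 7, 8, 9, 10, 11, 12, 13, 14}
Step 21: union(14, 11) -> already same set; set of 14 now {0, 1, 2, 4, 7, 8, 9, 10, 11, 12, 13, 14}
Step 22: find(4) -> no change; set of 4 is {0, 1, 2, 4, 7, 8, 9, 10, 11, 12, 13, 14}
Step 23: union(9, 10) -> already same set; set of 9 now {0, 1, 2, 4, 7, 8, 9, 10, 11, 12, 13, 14}
Step 24: union(4, 3) -> merged; set of 4 now {0, 1, 2, 3, 4, 7, 8, 9, 10, 11, 12, 13, 14}
Component of 2: {0, 1, 2, 3, 4, 7, 8, 9, 10, 11, 12, 13, 14}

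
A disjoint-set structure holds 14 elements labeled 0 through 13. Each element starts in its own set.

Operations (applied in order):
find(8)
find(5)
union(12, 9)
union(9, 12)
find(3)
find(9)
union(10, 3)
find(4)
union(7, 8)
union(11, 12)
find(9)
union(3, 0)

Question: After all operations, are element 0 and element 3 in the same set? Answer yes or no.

Step 1: find(8) -> no change; set of 8 is {8}
Step 2: find(5) -> no change; set of 5 is {5}
Step 3: union(12, 9) -> merged; set of 12 now {9, 12}
Step 4: union(9, 12) -> already same set; set of 9 now {9, 12}
Step 5: find(3) -> no change; set of 3 is {3}
Step 6: find(9) -> no change; set of 9 is {9, 12}
Step 7: union(10, 3) -> merged; set of 10 now {3, 10}
Step 8: find(4) -> no change; set of 4 is {4}
Step 9: union(7, 8) -> merged; set of 7 now {7, 8}
Step 10: union(11, 12) -> merged; set of 11 now {9, 11, 12}
Step 11: find(9) -> no change; set of 9 is {9, 11, 12}
Step 12: union(3, 0) -> merged; set of 3 now {0, 3, 10}
Set of 0: {0, 3, 10}; 3 is a member.

Answer: yes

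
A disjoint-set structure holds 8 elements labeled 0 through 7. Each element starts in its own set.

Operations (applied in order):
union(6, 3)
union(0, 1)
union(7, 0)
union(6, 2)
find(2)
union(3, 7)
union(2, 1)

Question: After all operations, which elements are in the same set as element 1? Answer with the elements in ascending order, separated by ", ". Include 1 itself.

Step 1: union(6, 3) -> merged; set of 6 now {3, 6}
Step 2: union(0, 1) -> merged; set of 0 now {0, 1}
Step 3: union(7, 0) -> merged; set of 7 now {0, 1, 7}
Step 4: union(6, 2) -> merged; set of 6 now {2, 3, 6}
Step 5: find(2) -> no change; set of 2 is {2, 3, 6}
Step 6: union(3, 7) -> merged; set of 3 now {0, 1, 2, 3, 6, 7}
Step 7: union(2, 1) -> already same set; set of 2 now {0, 1, 2, 3, 6, 7}
Component of 1: {0, 1, 2, 3, 6, 7}

Answer: 0, 1, 2, 3, 6, 7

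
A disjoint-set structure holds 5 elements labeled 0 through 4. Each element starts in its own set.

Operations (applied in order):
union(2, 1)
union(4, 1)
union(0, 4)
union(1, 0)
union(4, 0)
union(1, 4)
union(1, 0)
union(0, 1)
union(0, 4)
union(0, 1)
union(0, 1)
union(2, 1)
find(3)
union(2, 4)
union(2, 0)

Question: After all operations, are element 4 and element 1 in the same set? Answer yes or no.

Step 1: union(2, 1) -> merged; set of 2 now {1, 2}
Step 2: union(4, 1) -> merged; set of 4 now {1, 2, 4}
Step 3: union(0, 4) -> merged; set of 0 now {0, 1, 2, 4}
Step 4: union(1, 0) -> already same set; set of 1 now {0, 1, 2, 4}
Step 5: union(4, 0) -> already same set; set of 4 now {0, 1, 2, 4}
Step 6: union(1, 4) -> already same set; set of 1 now {0, 1, 2, 4}
Step 7: union(1, 0) -> already same set; set of 1 now {0, 1, 2, 4}
Step 8: union(0, 1) -> already same set; set of 0 now {0, 1, 2, 4}
Step 9: union(0, 4) -> already same set; set of 0 now {0, 1, 2, 4}
Step 10: union(0, 1) -> already same set; set of 0 now {0, 1, 2, 4}
Step 11: union(0, 1) -> already same set; set of 0 now {0, 1, 2, 4}
Step 12: union(2, 1) -> already same set; set of 2 now {0, 1, 2, 4}
Step 13: find(3) -> no change; set of 3 is {3}
Step 14: union(2, 4) -> already same set; set of 2 now {0, 1, 2, 4}
Step 15: union(2, 0) -> already same set; set of 2 now {0, 1, 2, 4}
Set of 4: {0, 1, 2, 4}; 1 is a member.

Answer: yes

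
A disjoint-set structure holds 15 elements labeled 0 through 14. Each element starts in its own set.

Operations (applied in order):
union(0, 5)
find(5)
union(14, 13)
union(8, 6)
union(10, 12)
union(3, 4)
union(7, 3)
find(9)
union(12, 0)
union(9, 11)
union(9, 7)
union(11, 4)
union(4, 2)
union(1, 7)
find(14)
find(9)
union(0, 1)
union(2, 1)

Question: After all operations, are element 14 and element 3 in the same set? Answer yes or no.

Answer: no

Derivation:
Step 1: union(0, 5) -> merged; set of 0 now {0, 5}
Step 2: find(5) -> no change; set of 5 is {0, 5}
Step 3: union(14, 13) -> merged; set of 14 now {13, 14}
Step 4: union(8, 6) -> merged; set of 8 now {6, 8}
Step 5: union(10, 12) -> merged; set of 10 now {10, 12}
Step 6: union(3, 4) -> merged; set of 3 now {3, 4}
Step 7: union(7, 3) -> merged; set of 7 now {3, 4, 7}
Step 8: find(9) -> no change; set of 9 is {9}
Step 9: union(12, 0) -> merged; set of 12 now {0, 5, 10, 12}
Step 10: union(9, 11) -> merged; set of 9 now {9, 11}
Step 11: union(9, 7) -> merged; set of 9 now {3, 4, 7, 9, 11}
Step 12: union(11, 4) -> already same set; set of 11 now {3, 4, 7, 9, 11}
Step 13: union(4, 2) -> merged; set of 4 now {2, 3, 4, 7, 9, 11}
Step 14: union(1, 7) -> merged; set of 1 now {1, 2, 3, 4, 7, 9, 11}
Step 15: find(14) -> no change; set of 14 is {13, 14}
Step 16: find(9) -> no change; set of 9 is {1, 2, 3, 4, 7, 9, 11}
Step 17: union(0, 1) -> merged; set of 0 now {0, 1, 2, 3, 4, 5, 7, 9, 10, 11, 12}
Step 18: union(2, 1) -> already same set; set of 2 now {0, 1, 2, 3, 4, 5, 7, 9, 10, 11, 12}
Set of 14: {13, 14}; 3 is not a member.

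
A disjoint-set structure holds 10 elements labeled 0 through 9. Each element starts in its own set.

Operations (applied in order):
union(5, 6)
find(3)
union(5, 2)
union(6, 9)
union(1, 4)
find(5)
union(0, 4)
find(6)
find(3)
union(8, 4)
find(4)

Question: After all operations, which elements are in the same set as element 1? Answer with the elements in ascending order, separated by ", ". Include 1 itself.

Answer: 0, 1, 4, 8

Derivation:
Step 1: union(5, 6) -> merged; set of 5 now {5, 6}
Step 2: find(3) -> no change; set of 3 is {3}
Step 3: union(5, 2) -> merged; set of 5 now {2, 5, 6}
Step 4: union(6, 9) -> merged; set of 6 now {2, 5, 6, 9}
Step 5: union(1, 4) -> merged; set of 1 now {1, 4}
Step 6: find(5) -> no change; set of 5 is {2, 5, 6, 9}
Step 7: union(0, 4) -> merged; set of 0 now {0, 1, 4}
Step 8: find(6) -> no change; set of 6 is {2, 5, 6, 9}
Step 9: find(3) -> no change; set of 3 is {3}
Step 10: union(8, 4) -> merged; set of 8 now {0, 1, 4, 8}
Step 11: find(4) -> no change; set of 4 is {0, 1, 4, 8}
Component of 1: {0, 1, 4, 8}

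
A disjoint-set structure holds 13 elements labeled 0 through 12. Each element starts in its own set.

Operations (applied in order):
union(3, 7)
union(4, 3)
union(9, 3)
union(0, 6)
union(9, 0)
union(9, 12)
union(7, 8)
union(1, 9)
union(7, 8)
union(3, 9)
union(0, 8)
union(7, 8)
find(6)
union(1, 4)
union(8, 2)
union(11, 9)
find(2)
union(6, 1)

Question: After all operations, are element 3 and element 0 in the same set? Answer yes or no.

Step 1: union(3, 7) -> merged; set of 3 now {3, 7}
Step 2: union(4, 3) -> merged; set of 4 now {3, 4, 7}
Step 3: union(9, 3) -> merged; set of 9 now {3, 4, 7, 9}
Step 4: union(0, 6) -> merged; set of 0 now {0, 6}
Step 5: union(9, 0) -> merged; set of 9 now {0, 3, 4, 6, 7, 9}
Step 6: union(9, 12) -> merged; set of 9 now {0, 3, 4, 6, 7, 9, 12}
Step 7: union(7, 8) -> merged; set of 7 now {0, 3, 4, 6, 7, 8, 9, 12}
Step 8: union(1, 9) -> merged; set of 1 now {0, 1, 3, 4, 6, 7, 8, 9, 12}
Step 9: union(7, 8) -> already same set; set of 7 now {0, 1, 3, 4, 6, 7, 8, 9, 12}
Step 10: union(3, 9) -> already same set; set of 3 now {0, 1, 3, 4, 6, 7, 8, 9, 12}
Step 11: union(0, 8) -> already same set; set of 0 now {0, 1, 3, 4, 6, 7, 8, 9, 12}
Step 12: union(7, 8) -> already same set; set of 7 now {0, 1, 3, 4, 6, 7, 8, 9, 12}
Step 13: find(6) -> no change; set of 6 is {0, 1, 3, 4, 6, 7, 8, 9, 12}
Step 14: union(1, 4) -> already same set; set of 1 now {0, 1, 3, 4, 6, 7, 8, 9, 12}
Step 15: union(8, 2) -> merged; set of 8 now {0, 1, 2, 3, 4, 6, 7, 8, 9, 12}
Step 16: union(11, 9) -> merged; set of 11 now {0, 1, 2, 3, 4, 6, 7, 8, 9, 11, 12}
Step 17: find(2) -> no change; set of 2 is {0, 1, 2, 3, 4, 6, 7, 8, 9, 11, 12}
Step 18: union(6, 1) -> already same set; set of 6 now {0, 1, 2, 3, 4, 6, 7, 8, 9, 11, 12}
Set of 3: {0, 1, 2, 3, 4, 6, 7, 8, 9, 11, 12}; 0 is a member.

Answer: yes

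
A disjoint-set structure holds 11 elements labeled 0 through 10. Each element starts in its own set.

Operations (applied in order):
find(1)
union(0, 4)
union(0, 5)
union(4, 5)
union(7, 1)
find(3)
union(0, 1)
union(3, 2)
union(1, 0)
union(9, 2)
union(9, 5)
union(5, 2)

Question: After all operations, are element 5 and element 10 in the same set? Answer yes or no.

Answer: no

Derivation:
Step 1: find(1) -> no change; set of 1 is {1}
Step 2: union(0, 4) -> merged; set of 0 now {0, 4}
Step 3: union(0, 5) -> merged; set of 0 now {0, 4, 5}
Step 4: union(4, 5) -> already same set; set of 4 now {0, 4, 5}
Step 5: union(7, 1) -> merged; set of 7 now {1, 7}
Step 6: find(3) -> no change; set of 3 is {3}
Step 7: union(0, 1) -> merged; set of 0 now {0, 1, 4, 5, 7}
Step 8: union(3, 2) -> merged; set of 3 now {2, 3}
Step 9: union(1, 0) -> already same set; set of 1 now {0, 1, 4, 5, 7}
Step 10: union(9, 2) -> merged; set of 9 now {2, 3, 9}
Step 11: union(9, 5) -> merged; set of 9 now {0, 1, 2, 3, 4, 5, 7, 9}
Step 12: union(5, 2) -> already same set; set of 5 now {0, 1, 2, 3, 4, 5, 7, 9}
Set of 5: {0, 1, 2, 3, 4, 5, 7, 9}; 10 is not a member.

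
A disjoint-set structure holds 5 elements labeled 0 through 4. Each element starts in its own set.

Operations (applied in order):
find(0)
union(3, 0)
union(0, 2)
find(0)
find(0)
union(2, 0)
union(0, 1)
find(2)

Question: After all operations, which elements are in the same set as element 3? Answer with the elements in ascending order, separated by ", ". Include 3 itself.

Answer: 0, 1, 2, 3

Derivation:
Step 1: find(0) -> no change; set of 0 is {0}
Step 2: union(3, 0) -> merged; set of 3 now {0, 3}
Step 3: union(0, 2) -> merged; set of 0 now {0, 2, 3}
Step 4: find(0) -> no change; set of 0 is {0, 2, 3}
Step 5: find(0) -> no change; set of 0 is {0, 2, 3}
Step 6: union(2, 0) -> already same set; set of 2 now {0, 2, 3}
Step 7: union(0, 1) -> merged; set of 0 now {0, 1, 2, 3}
Step 8: find(2) -> no change; set of 2 is {0, 1, 2, 3}
Component of 3: {0, 1, 2, 3}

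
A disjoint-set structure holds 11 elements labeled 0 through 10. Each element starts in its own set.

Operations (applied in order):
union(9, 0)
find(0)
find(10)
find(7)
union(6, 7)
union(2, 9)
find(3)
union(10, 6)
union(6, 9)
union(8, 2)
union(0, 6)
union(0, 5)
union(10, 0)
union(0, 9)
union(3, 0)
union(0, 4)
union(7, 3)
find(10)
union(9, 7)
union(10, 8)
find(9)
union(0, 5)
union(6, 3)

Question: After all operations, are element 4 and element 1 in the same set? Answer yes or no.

Step 1: union(9, 0) -> merged; set of 9 now {0, 9}
Step 2: find(0) -> no change; set of 0 is {0, 9}
Step 3: find(10) -> no change; set of 10 is {10}
Step 4: find(7) -> no change; set of 7 is {7}
Step 5: union(6, 7) -> merged; set of 6 now {6, 7}
Step 6: union(2, 9) -> merged; set of 2 now {0, 2, 9}
Step 7: find(3) -> no change; set of 3 is {3}
Step 8: union(10, 6) -> merged; set of 10 now {6, 7, 10}
Step 9: union(6, 9) -> merged; set of 6 now {0, 2, 6, 7, 9, 10}
Step 10: union(8, 2) -> merged; set of 8 now {0, 2, 6, 7, 8, 9, 10}
Step 11: union(0, 6) -> already same set; set of 0 now {0, 2, 6, 7, 8, 9, 10}
Step 12: union(0, 5) -> merged; set of 0 now {0, 2, 5, 6, 7, 8, 9, 10}
Step 13: union(10, 0) -> already same set; set of 10 now {0, 2, 5, 6, 7, 8, 9, 10}
Step 14: union(0, 9) -> already same set; set of 0 now {0, 2, 5, 6, 7, 8, 9, 10}
Step 15: union(3, 0) -> merged; set of 3 now {0, 2, 3, 5, 6, 7, 8, 9, 10}
Step 16: union(0, 4) -> merged; set of 0 now {0, 2, 3, 4, 5, 6, 7, 8, 9, 10}
Step 17: union(7, 3) -> already same set; set of 7 now {0, 2, 3, 4, 5, 6, 7, 8, 9, 10}
Step 18: find(10) -> no change; set of 10 is {0, 2, 3, 4, 5, 6, 7, 8, 9, 10}
Step 19: union(9, 7) -> already same set; set of 9 now {0, 2, 3, 4, 5, 6, 7, 8, 9, 10}
Step 20: union(10, 8) -> already same set; set of 10 now {0, 2, 3, 4, 5, 6, 7, 8, 9, 10}
Step 21: find(9) -> no change; set of 9 is {0, 2, 3, 4, 5, 6, 7, 8, 9, 10}
Step 22: union(0, 5) -> already same set; set of 0 now {0, 2, 3, 4, 5, 6, 7, 8, 9, 10}
Step 23: union(6, 3) -> already same set; set of 6 now {0, 2, 3, 4, 5, 6, 7, 8, 9, 10}
Set of 4: {0, 2, 3, 4, 5, 6, 7, 8, 9, 10}; 1 is not a member.

Answer: no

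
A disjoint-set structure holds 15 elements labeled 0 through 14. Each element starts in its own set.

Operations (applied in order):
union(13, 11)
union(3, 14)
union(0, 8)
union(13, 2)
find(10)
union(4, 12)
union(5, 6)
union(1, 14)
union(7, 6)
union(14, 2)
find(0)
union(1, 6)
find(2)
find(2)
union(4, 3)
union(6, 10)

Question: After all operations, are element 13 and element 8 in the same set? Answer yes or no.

Step 1: union(13, 11) -> merged; set of 13 now {11, 13}
Step 2: union(3, 14) -> merged; set of 3 now {3, 14}
Step 3: union(0, 8) -> merged; set of 0 now {0, 8}
Step 4: union(13, 2) -> merged; set of 13 now {2, 11, 13}
Step 5: find(10) -> no change; set of 10 is {10}
Step 6: union(4, 12) -> merged; set of 4 now {4, 12}
Step 7: union(5, 6) -> merged; set of 5 now {5, 6}
Step 8: union(1, 14) -> merged; set of 1 now {1, 3, 14}
Step 9: union(7, 6) -> merged; set of 7 now {5, 6, 7}
Step 10: union(14, 2) -> merged; set of 14 now {1, 2, 3, 11, 13, 14}
Step 11: find(0) -> no change; set of 0 is {0, 8}
Step 12: union(1, 6) -> merged; set of 1 now {1, 2, 3, 5, 6, 7, 11, 13, 14}
Step 13: find(2) -> no change; set of 2 is {1, 2, 3, 5, 6, 7, 11, 13, 14}
Step 14: find(2) -> no change; set of 2 is {1, 2, 3, 5, 6, 7, 11, 13, 14}
Step 15: union(4, 3) -> merged; set of 4 now {1, 2, 3, 4, 5, 6, 7, 11, 12, 13, 14}
Step 16: union(6, 10) -> merged; set of 6 now {1, 2, 3, 4, 5, 6, 7, 10, 11, 12, 13, 14}
Set of 13: {1, 2, 3, 4, 5, 6, 7, 10, 11, 12, 13, 14}; 8 is not a member.

Answer: no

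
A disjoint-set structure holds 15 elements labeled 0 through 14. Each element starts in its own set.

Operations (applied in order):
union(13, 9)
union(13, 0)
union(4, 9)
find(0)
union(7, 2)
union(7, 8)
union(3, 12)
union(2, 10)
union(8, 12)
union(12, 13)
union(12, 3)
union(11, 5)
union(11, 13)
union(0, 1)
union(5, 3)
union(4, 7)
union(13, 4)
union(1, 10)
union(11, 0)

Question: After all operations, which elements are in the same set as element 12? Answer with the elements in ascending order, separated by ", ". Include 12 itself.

Answer: 0, 1, 2, 3, 4, 5, 7, 8, 9, 10, 11, 12, 13

Derivation:
Step 1: union(13, 9) -> merged; set of 13 now {9, 13}
Step 2: union(13, 0) -> merged; set of 13 now {0, 9, 13}
Step 3: union(4, 9) -> merged; set of 4 now {0, 4, 9, 13}
Step 4: find(0) -> no change; set of 0 is {0, 4, 9, 13}
Step 5: union(7, 2) -> merged; set of 7 now {2, 7}
Step 6: union(7, 8) -> merged; set of 7 now {2, 7, 8}
Step 7: union(3, 12) -> merged; set of 3 now {3, 12}
Step 8: union(2, 10) -> merged; set of 2 now {2, 7, 8, 10}
Step 9: union(8, 12) -> merged; set of 8 now {2, 3, 7, 8, 10, 12}
Step 10: union(12, 13) -> merged; set of 12 now {0, 2, 3, 4, 7, 8, 9, 10, 12, 13}
Step 11: union(12, 3) -> already same set; set of 12 now {0, 2, 3, 4, 7, 8, 9, 10, 12, 13}
Step 12: union(11, 5) -> merged; set of 11 now {5, 11}
Step 13: union(11, 13) -> merged; set of 11 now {0, 2, 3, 4, 5, 7, 8, 9, 10, 11, 12, 13}
Step 14: union(0, 1) -> merged; set of 0 now {0, 1, 2, 3, 4, 5, 7, 8, 9, 10, 11, 12, 13}
Step 15: union(5, 3) -> already same set; set of 5 now {0, 1, 2, 3, 4, 5, 7, 8, 9, 10, 11, 12, 13}
Step 16: union(4, 7) -> already same set; set of 4 now {0, 1, 2, 3, 4, 5, 7, 8, 9, 10, 11, 12, 13}
Step 17: union(13, 4) -> already same set; set of 13 now {0, 1, 2, 3, 4, 5, 7, 8, 9, 10, 11, 12, 13}
Step 18: union(1, 10) -> already same set; set of 1 now {0, 1, 2, 3, 4, 5, 7, 8, 9, 10, 11, 12, 13}
Step 19: union(11, 0) -> already same set; set of 11 now {0, 1, 2, 3, 4, 5, 7, 8, 9, 10, 11, 12, 13}
Component of 12: {0, 1, 2, 3, 4, 5, 7, 8, 9, 10, 11, 12, 13}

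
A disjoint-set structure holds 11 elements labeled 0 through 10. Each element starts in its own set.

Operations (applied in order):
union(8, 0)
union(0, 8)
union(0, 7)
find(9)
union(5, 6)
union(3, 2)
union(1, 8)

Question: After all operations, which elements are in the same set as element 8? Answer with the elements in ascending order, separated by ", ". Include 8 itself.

Answer: 0, 1, 7, 8

Derivation:
Step 1: union(8, 0) -> merged; set of 8 now {0, 8}
Step 2: union(0, 8) -> already same set; set of 0 now {0, 8}
Step 3: union(0, 7) -> merged; set of 0 now {0, 7, 8}
Step 4: find(9) -> no change; set of 9 is {9}
Step 5: union(5, 6) -> merged; set of 5 now {5, 6}
Step 6: union(3, 2) -> merged; set of 3 now {2, 3}
Step 7: union(1, 8) -> merged; set of 1 now {0, 1, 7, 8}
Component of 8: {0, 1, 7, 8}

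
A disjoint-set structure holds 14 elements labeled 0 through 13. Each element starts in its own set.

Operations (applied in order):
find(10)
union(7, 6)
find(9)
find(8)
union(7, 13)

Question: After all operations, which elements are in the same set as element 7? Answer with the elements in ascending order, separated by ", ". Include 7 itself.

Answer: 6, 7, 13

Derivation:
Step 1: find(10) -> no change; set of 10 is {10}
Step 2: union(7, 6) -> merged; set of 7 now {6, 7}
Step 3: find(9) -> no change; set of 9 is {9}
Step 4: find(8) -> no change; set of 8 is {8}
Step 5: union(7, 13) -> merged; set of 7 now {6, 7, 13}
Component of 7: {6, 7, 13}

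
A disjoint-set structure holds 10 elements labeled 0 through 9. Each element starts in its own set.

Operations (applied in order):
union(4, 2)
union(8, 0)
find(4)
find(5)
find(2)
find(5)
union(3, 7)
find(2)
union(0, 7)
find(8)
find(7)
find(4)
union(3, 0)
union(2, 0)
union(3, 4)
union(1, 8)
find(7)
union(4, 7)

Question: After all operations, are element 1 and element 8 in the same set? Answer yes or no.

Step 1: union(4, 2) -> merged; set of 4 now {2, 4}
Step 2: union(8, 0) -> merged; set of 8 now {0, 8}
Step 3: find(4) -> no change; set of 4 is {2, 4}
Step 4: find(5) -> no change; set of 5 is {5}
Step 5: find(2) -> no change; set of 2 is {2, 4}
Step 6: find(5) -> no change; set of 5 is {5}
Step 7: union(3, 7) -> merged; set of 3 now {3, 7}
Step 8: find(2) -> no change; set of 2 is {2, 4}
Step 9: union(0, 7) -> merged; set of 0 now {0, 3, 7, 8}
Step 10: find(8) -> no change; set of 8 is {0, 3, 7, 8}
Step 11: find(7) -> no change; set of 7 is {0, 3, 7, 8}
Step 12: find(4) -> no change; set of 4 is {2, 4}
Step 13: union(3, 0) -> already same set; set of 3 now {0, 3, 7, 8}
Step 14: union(2, 0) -> merged; set of 2 now {0, 2, 3, 4, 7, 8}
Step 15: union(3, 4) -> already same set; set of 3 now {0, 2, 3, 4, 7, 8}
Step 16: union(1, 8) -> merged; set of 1 now {0, 1, 2, 3, 4, 7, 8}
Step 17: find(7) -> no change; set of 7 is {0, 1, 2, 3, 4, 7, 8}
Step 18: union(4, 7) -> already same set; set of 4 now {0, 1, 2, 3, 4, 7, 8}
Set of 1: {0, 1, 2, 3, 4, 7, 8}; 8 is a member.

Answer: yes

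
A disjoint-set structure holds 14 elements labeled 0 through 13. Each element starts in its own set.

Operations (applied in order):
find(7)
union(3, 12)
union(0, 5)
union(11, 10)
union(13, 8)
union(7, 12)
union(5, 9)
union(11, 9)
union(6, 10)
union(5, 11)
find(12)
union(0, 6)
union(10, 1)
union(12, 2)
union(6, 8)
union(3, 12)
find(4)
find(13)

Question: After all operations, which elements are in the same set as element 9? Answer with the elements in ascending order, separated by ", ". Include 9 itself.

Answer: 0, 1, 5, 6, 8, 9, 10, 11, 13

Derivation:
Step 1: find(7) -> no change; set of 7 is {7}
Step 2: union(3, 12) -> merged; set of 3 now {3, 12}
Step 3: union(0, 5) -> merged; set of 0 now {0, 5}
Step 4: union(11, 10) -> merged; set of 11 now {10, 11}
Step 5: union(13, 8) -> merged; set of 13 now {8, 13}
Step 6: union(7, 12) -> merged; set of 7 now {3, 7, 12}
Step 7: union(5, 9) -> merged; set of 5 now {0, 5, 9}
Step 8: union(11, 9) -> merged; set of 11 now {0, 5, 9, 10, 11}
Step 9: union(6, 10) -> merged; set of 6 now {0, 5, 6, 9, 10, 11}
Step 10: union(5, 11) -> already same set; set of 5 now {0, 5, 6, 9, 10, 11}
Step 11: find(12) -> no change; set of 12 is {3, 7, 12}
Step 12: union(0, 6) -> already same set; set of 0 now {0, 5, 6, 9, 10, 11}
Step 13: union(10, 1) -> merged; set of 10 now {0, 1, 5, 6, 9, 10, 11}
Step 14: union(12, 2) -> merged; set of 12 now {2, 3, 7, 12}
Step 15: union(6, 8) -> merged; set of 6 now {0, 1, 5, 6, 8, 9, 10, 11, 13}
Step 16: union(3, 12) -> already same set; set of 3 now {2, 3, 7, 12}
Step 17: find(4) -> no change; set of 4 is {4}
Step 18: find(13) -> no change; set of 13 is {0, 1, 5, 6, 8, 9, 10, 11, 13}
Component of 9: {0, 1, 5, 6, 8, 9, 10, 11, 13}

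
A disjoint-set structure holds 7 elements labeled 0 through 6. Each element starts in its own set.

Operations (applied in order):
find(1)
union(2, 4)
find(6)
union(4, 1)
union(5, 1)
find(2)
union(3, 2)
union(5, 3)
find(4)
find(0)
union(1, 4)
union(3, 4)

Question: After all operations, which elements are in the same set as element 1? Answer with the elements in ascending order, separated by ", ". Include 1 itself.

Step 1: find(1) -> no change; set of 1 is {1}
Step 2: union(2, 4) -> merged; set of 2 now {2, 4}
Step 3: find(6) -> no change; set of 6 is {6}
Step 4: union(4, 1) -> merged; set of 4 now {1, 2, 4}
Step 5: union(5, 1) -> merged; set of 5 now {1, 2, 4, 5}
Step 6: find(2) -> no change; set of 2 is {1, 2, 4, 5}
Step 7: union(3, 2) -> merged; set of 3 now {1, 2, 3, 4, 5}
Step 8: union(5, 3) -> already same set; set of 5 now {1, 2, 3, 4, 5}
Step 9: find(4) -> no change; set of 4 is {1, 2, 3, 4, 5}
Step 10: find(0) -> no change; set of 0 is {0}
Step 11: union(1, 4) -> already same set; set of 1 now {1, 2, 3, 4, 5}
Step 12: union(3, 4) -> already same set; set of 3 now {1, 2, 3, 4, 5}
Component of 1: {1, 2, 3, 4, 5}

Answer: 1, 2, 3, 4, 5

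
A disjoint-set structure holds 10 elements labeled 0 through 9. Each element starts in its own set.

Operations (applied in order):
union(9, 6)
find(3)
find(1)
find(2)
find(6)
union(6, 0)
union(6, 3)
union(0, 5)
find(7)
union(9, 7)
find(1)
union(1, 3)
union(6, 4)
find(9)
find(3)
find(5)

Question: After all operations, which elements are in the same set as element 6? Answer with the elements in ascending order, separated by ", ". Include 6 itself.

Answer: 0, 1, 3, 4, 5, 6, 7, 9

Derivation:
Step 1: union(9, 6) -> merged; set of 9 now {6, 9}
Step 2: find(3) -> no change; set of 3 is {3}
Step 3: find(1) -> no change; set of 1 is {1}
Step 4: find(2) -> no change; set of 2 is {2}
Step 5: find(6) -> no change; set of 6 is {6, 9}
Step 6: union(6, 0) -> merged; set of 6 now {0, 6, 9}
Step 7: union(6, 3) -> merged; set of 6 now {0, 3, 6, 9}
Step 8: union(0, 5) -> merged; set of 0 now {0, 3, 5, 6, 9}
Step 9: find(7) -> no change; set of 7 is {7}
Step 10: union(9, 7) -> merged; set of 9 now {0, 3, 5, 6, 7, 9}
Step 11: find(1) -> no change; set of 1 is {1}
Step 12: union(1, 3) -> merged; set of 1 now {0, 1, 3, 5, 6, 7, 9}
Step 13: union(6, 4) -> merged; set of 6 now {0, 1, 3, 4, 5, 6, 7, 9}
Step 14: find(9) -> no change; set of 9 is {0, 1, 3, 4, 5, 6, 7, 9}
Step 15: find(3) -> no change; set of 3 is {0, 1, 3, 4, 5, 6, 7, 9}
Step 16: find(5) -> no change; set of 5 is {0, 1, 3, 4, 5, 6, 7, 9}
Component of 6: {0, 1, 3, 4, 5, 6, 7, 9}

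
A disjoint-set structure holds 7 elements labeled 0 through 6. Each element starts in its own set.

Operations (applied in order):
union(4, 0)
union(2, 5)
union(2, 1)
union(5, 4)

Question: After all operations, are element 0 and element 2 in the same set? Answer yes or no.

Answer: yes

Derivation:
Step 1: union(4, 0) -> merged; set of 4 now {0, 4}
Step 2: union(2, 5) -> merged; set of 2 now {2, 5}
Step 3: union(2, 1) -> merged; set of 2 now {1, 2, 5}
Step 4: union(5, 4) -> merged; set of 5 now {0, 1, 2, 4, 5}
Set of 0: {0, 1, 2, 4, 5}; 2 is a member.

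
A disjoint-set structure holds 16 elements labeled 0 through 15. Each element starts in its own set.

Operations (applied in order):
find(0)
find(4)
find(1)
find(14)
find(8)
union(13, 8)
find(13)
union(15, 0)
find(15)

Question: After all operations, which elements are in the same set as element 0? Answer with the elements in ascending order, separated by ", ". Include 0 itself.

Answer: 0, 15

Derivation:
Step 1: find(0) -> no change; set of 0 is {0}
Step 2: find(4) -> no change; set of 4 is {4}
Step 3: find(1) -> no change; set of 1 is {1}
Step 4: find(14) -> no change; set of 14 is {14}
Step 5: find(8) -> no change; set of 8 is {8}
Step 6: union(13, 8) -> merged; set of 13 now {8, 13}
Step 7: find(13) -> no change; set of 13 is {8, 13}
Step 8: union(15, 0) -> merged; set of 15 now {0, 15}
Step 9: find(15) -> no change; set of 15 is {0, 15}
Component of 0: {0, 15}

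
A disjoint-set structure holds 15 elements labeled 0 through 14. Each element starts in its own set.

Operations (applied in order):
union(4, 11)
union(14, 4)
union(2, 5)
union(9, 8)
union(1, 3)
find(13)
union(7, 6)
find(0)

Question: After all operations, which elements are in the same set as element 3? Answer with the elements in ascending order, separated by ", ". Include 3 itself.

Step 1: union(4, 11) -> merged; set of 4 now {4, 11}
Step 2: union(14, 4) -> merged; set of 14 now {4, 11, 14}
Step 3: union(2, 5) -> merged; set of 2 now {2, 5}
Step 4: union(9, 8) -> merged; set of 9 now {8, 9}
Step 5: union(1, 3) -> merged; set of 1 now {1, 3}
Step 6: find(13) -> no change; set of 13 is {13}
Step 7: union(7, 6) -> merged; set of 7 now {6, 7}
Step 8: find(0) -> no change; set of 0 is {0}
Component of 3: {1, 3}

Answer: 1, 3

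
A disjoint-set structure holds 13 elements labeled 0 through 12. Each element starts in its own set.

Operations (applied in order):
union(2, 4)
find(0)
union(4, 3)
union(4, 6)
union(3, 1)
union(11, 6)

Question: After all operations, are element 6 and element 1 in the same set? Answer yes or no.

Answer: yes

Derivation:
Step 1: union(2, 4) -> merged; set of 2 now {2, 4}
Step 2: find(0) -> no change; set of 0 is {0}
Step 3: union(4, 3) -> merged; set of 4 now {2, 3, 4}
Step 4: union(4, 6) -> merged; set of 4 now {2, 3, 4, 6}
Step 5: union(3, 1) -> merged; set of 3 now {1, 2, 3, 4, 6}
Step 6: union(11, 6) -> merged; set of 11 now {1, 2, 3, 4, 6, 11}
Set of 6: {1, 2, 3, 4, 6, 11}; 1 is a member.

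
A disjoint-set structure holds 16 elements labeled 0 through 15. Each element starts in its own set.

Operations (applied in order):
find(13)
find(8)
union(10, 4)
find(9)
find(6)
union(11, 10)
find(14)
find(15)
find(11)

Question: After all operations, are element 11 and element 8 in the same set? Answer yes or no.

Answer: no

Derivation:
Step 1: find(13) -> no change; set of 13 is {13}
Step 2: find(8) -> no change; set of 8 is {8}
Step 3: union(10, 4) -> merged; set of 10 now {4, 10}
Step 4: find(9) -> no change; set of 9 is {9}
Step 5: find(6) -> no change; set of 6 is {6}
Step 6: union(11, 10) -> merged; set of 11 now {4, 10, 11}
Step 7: find(14) -> no change; set of 14 is {14}
Step 8: find(15) -> no change; set of 15 is {15}
Step 9: find(11) -> no change; set of 11 is {4, 10, 11}
Set of 11: {4, 10, 11}; 8 is not a member.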